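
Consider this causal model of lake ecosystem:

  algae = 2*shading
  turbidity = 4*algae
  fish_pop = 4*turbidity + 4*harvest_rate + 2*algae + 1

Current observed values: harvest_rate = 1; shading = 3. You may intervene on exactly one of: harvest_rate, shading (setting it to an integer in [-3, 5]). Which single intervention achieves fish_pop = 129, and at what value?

set harvest_rate = 5

Intervening on harvest_rate: with other inputs at their observed values, fish_pop = 4*harvest_rate + 109. Solving for 129 gives harvest_rate = 5, within [-3, 5].
Intervening on shading: fish_pop = 36*shading + 5. Reaching 129 requires shading = 31/9, not an integer.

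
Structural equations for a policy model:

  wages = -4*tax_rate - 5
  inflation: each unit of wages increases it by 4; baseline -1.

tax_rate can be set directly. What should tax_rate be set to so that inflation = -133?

Substituting into the inflation equation gives inflation = -16*tax_rate - 21.
Solve -16*tax_rate - 21 = -133: tax_rate = (-133 + 21) / -16 = 7.

tax_rate = 7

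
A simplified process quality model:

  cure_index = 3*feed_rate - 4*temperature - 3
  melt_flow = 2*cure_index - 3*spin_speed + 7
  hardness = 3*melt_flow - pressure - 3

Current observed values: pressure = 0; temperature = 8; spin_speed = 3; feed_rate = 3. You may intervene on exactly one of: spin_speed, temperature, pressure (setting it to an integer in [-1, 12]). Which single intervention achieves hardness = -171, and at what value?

set pressure = 6

Intervening on spin_speed: hardness = -9*spin_speed - 138. Reaching -171 requires spin_speed = 11/3, not an integer.
Intervening on temperature: hardness = -24*temperature + 27. Reaching -171 requires temperature = 33/4, not an integer.
Intervening on pressure: with other inputs at their observed values, hardness = -pressure - 165. Solving for -171 gives pressure = 6, within [-1, 12].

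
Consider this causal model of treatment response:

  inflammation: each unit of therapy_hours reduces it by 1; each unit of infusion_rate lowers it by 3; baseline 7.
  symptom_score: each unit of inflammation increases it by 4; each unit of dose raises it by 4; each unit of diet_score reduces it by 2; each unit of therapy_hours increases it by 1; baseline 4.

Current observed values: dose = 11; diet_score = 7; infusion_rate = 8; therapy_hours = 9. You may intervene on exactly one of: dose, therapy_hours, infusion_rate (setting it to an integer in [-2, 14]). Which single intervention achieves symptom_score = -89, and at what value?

set dose = 4

Intervening on dose: with other inputs at their observed values, symptom_score = 4*dose - 105. Solving for -89 gives dose = 4, within [-2, 14].
Intervening on therapy_hours: symptom_score = -3*therapy_hours - 34. Reaching -89 requires therapy_hours = 55/3, not an integer.
Intervening on infusion_rate: symptom_score = -12*infusion_rate + 35. Reaching -89 requires infusion_rate = 31/3, not an integer.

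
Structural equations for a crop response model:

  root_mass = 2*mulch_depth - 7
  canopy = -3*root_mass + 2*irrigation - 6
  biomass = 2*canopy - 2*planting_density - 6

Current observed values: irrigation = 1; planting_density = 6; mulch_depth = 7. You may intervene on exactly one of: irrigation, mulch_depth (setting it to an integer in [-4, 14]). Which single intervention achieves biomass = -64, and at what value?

set irrigation = 2

Intervening on irrigation: with other inputs at their observed values, biomass = 4*irrigation - 72. Solving for -64 gives irrigation = 2, within [-4, 14].
Intervening on mulch_depth: biomass = -12*mulch_depth + 16. Reaching -64 requires mulch_depth = 20/3, not an integer.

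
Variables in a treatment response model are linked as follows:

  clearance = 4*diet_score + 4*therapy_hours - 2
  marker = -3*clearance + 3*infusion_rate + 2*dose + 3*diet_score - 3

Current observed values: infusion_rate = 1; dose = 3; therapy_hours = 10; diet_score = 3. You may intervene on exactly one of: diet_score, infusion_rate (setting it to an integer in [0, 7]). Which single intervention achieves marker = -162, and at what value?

Intervening on diet_score: with other inputs at their observed values, marker = -9*diet_score - 108. Solving for -162 gives diet_score = 6, within [0, 7].
Intervening on infusion_rate: marker = 3*infusion_rate - 138. Reaching -162 requires infusion_rate = -8, outside [0, 7].

set diet_score = 6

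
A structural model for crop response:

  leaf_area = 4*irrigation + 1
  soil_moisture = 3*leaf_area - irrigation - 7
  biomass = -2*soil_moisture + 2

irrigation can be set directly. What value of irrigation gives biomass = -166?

irrigation = 8

Substituting into the soil_moisture equation gives soil_moisture = 11*irrigation - 4.
So biomass = -22*irrigation + 10.
Solve -22*irrigation + 10 = -166: irrigation = (-166 - 10) / -22 = 8.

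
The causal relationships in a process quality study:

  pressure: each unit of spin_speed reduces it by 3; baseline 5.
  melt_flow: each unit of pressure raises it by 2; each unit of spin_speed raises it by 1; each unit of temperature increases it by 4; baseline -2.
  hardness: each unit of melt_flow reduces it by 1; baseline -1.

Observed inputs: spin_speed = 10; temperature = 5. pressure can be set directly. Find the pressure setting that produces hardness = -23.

pressure = -3

Intervening on pressure fixes its value directly, overriding its dependence on spin_speed.
Substituting into the melt_flow equation gives melt_flow = 2*pressure + 28.
hardness becomes -2*pressure - 29.
Solve -2*pressure - 29 = -23: pressure = (-23 + 29) / -2 = -3.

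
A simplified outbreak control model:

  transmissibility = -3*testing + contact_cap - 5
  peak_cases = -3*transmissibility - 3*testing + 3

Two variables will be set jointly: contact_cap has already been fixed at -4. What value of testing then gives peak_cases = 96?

With contact_cap held at -4:
Substituting into the transmissibility equation gives transmissibility = -3*testing - 9.
Substituting into the peak_cases equation gives peak_cases = 6*testing + 30.
Solve 6*testing + 30 = 96: testing = (96 - 30) / 6 = 11.

testing = 11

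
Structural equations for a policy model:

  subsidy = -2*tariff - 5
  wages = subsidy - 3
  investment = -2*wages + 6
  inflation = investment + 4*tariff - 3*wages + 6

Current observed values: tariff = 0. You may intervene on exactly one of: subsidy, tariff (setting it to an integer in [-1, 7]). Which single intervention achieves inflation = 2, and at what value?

Intervening on subsidy: with other inputs at their observed values, inflation = -5*subsidy + 27. Solving for 2 gives subsidy = 5, within [-1, 7].
Intervening on tariff: inflation = 14*tariff + 52. Reaching 2 requires tariff = -25/7, not an integer.

set subsidy = 5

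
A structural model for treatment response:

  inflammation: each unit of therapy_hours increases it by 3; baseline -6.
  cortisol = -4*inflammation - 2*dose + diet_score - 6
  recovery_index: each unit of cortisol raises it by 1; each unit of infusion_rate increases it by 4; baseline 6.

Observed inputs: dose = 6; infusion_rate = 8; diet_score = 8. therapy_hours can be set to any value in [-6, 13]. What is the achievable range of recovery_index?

-104 to 124

Substituting into the cortisol equation gives cortisol = -12*therapy_hours + 14.
recovery_index becomes -12*therapy_hours + 52.
Linear in therapy_hours, so extremes are at the endpoints: therapy_hours = -6 gives recovery_index = 124; therapy_hours = 13 gives recovery_index = -104.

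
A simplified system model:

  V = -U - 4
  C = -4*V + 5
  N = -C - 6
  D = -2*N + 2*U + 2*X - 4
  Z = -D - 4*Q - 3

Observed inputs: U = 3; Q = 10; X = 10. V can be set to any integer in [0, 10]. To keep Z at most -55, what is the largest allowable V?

V = 4

Intervening on V fixes its value directly, overriding its dependence on U.
Substituting into the N equation gives N = 4*V - 11.
D becomes -8*V + 44.
This gives Z = 8*V - 87.
Require 8*V - 87 ≤ -55, so V ≤ 4.
The largest integer in [0, 10] satisfying this is 4.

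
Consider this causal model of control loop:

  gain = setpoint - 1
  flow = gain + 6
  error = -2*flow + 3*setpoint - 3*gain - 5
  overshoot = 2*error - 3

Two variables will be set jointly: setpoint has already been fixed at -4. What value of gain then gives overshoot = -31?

With setpoint held at -4:
Intervening on gain fixes its value directly, overriding its dependence on setpoint.
Substituting into the error equation gives error = -5*gain - 29.
This gives overshoot = -10*gain - 61.
Solve -10*gain - 61 = -31: gain = (-31 + 61) / -10 = -3.

gain = -3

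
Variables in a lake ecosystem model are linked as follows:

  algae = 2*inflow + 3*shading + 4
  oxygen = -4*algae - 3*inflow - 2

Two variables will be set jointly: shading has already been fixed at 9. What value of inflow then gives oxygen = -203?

With shading held at 9:
Substituting into the algae equation gives algae = 2*inflow + 31.
Substituting into the oxygen equation gives oxygen = -11*inflow - 126.
Solve -11*inflow - 126 = -203: inflow = (-203 + 126) / -11 = 7.

inflow = 7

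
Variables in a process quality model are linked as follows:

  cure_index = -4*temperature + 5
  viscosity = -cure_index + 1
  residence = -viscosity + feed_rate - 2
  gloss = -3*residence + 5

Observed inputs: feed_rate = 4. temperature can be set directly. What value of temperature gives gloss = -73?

Substituting into the viscosity equation gives viscosity = 4*temperature - 4.
residence becomes -4*temperature + 6.
So gloss = 12*temperature - 13.
Solve 12*temperature - 13 = -73: temperature = (-73 + 13) / 12 = -5.

temperature = -5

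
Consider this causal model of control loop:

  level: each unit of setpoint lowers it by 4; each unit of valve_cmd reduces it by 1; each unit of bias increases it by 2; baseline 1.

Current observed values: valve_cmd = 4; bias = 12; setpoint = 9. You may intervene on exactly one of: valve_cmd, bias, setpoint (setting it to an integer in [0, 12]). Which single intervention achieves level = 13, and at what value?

Intervening on valve_cmd: level = -valve_cmd - 11. Reaching 13 requires valve_cmd = -24, outside [0, 12].
Intervening on bias: level = 2*bias - 39. Reaching 13 requires bias = 26, outside [0, 12].
Intervening on setpoint: with other inputs at their observed values, level = -4*setpoint + 21. Solving for 13 gives setpoint = 2, within [0, 12].

set setpoint = 2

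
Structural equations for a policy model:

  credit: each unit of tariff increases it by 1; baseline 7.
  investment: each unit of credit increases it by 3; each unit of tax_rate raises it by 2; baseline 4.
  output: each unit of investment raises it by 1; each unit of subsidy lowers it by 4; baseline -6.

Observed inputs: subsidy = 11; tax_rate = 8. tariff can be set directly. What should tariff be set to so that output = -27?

Substituting into the investment equation gives investment = 3*tariff + 41.
Substituting into the output equation gives output = 3*tariff - 9.
Solve 3*tariff - 9 = -27: tariff = (-27 + 9) / 3 = -6.

tariff = -6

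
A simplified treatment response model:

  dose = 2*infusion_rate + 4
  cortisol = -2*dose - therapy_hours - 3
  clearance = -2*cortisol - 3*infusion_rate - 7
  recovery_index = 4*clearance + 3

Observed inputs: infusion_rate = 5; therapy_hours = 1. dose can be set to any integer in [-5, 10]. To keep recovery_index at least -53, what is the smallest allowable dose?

Intervening on dose fixes its value directly, overriding its dependence on infusion_rate.
Substituting into the cortisol equation gives cortisol = -2*dose - 4.
This gives clearance = 4*dose - 14.
So recovery_index = 16*dose - 53.
Require 16*dose - 53 ≥ -53, so dose ≥ 0.
The smallest integer in [-5, 10] satisfying this is 0.

dose = 0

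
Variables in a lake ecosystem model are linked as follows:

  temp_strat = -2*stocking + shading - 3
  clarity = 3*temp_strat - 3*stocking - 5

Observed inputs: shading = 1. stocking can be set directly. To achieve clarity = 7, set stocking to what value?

Substituting into the temp_strat equation gives temp_strat = -2*stocking - 2.
Substituting into the clarity equation gives clarity = -9*stocking - 11.
Solve -9*stocking - 11 = 7: stocking = (7 + 11) / -9 = -2.

stocking = -2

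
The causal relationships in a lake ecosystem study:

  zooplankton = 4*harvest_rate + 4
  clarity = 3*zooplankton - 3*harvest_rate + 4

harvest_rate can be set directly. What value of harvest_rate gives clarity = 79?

harvest_rate = 7

Substituting into the clarity equation gives clarity = 9*harvest_rate + 16.
Solve 9*harvest_rate + 16 = 79: harvest_rate = (79 - 16) / 9 = 7.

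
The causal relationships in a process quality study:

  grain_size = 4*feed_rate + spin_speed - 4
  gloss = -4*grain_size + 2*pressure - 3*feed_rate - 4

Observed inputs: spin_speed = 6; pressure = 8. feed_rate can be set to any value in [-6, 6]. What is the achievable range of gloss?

-110 to 118

Substituting into the grain_size equation gives grain_size = 4*feed_rate + 2.
Substituting into the gloss equation gives gloss = -19*feed_rate + 4.
Linear in feed_rate, so extremes are at the endpoints: feed_rate = -6 gives gloss = 118; feed_rate = 6 gives gloss = -110.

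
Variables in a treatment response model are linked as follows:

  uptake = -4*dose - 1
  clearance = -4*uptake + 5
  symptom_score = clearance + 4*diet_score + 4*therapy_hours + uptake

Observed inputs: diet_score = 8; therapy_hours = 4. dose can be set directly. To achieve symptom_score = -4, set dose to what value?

Substituting into the clearance equation gives clearance = 16*dose + 9.
Substituting into the symptom_score equation gives symptom_score = 12*dose + 56.
Solve 12*dose + 56 = -4: dose = (-4 - 56) / 12 = -5.

dose = -5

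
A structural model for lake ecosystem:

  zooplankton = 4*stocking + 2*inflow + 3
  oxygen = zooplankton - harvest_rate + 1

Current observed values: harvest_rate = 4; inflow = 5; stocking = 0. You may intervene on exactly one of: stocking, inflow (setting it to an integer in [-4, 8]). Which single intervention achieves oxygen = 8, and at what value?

set inflow = 4

Intervening on stocking: oxygen = 4*stocking + 10. Reaching 8 requires stocking = -1/2, not an integer.
Intervening on inflow: with other inputs at their observed values, oxygen = 2*inflow. Solving for 8 gives inflow = 4, within [-4, 8].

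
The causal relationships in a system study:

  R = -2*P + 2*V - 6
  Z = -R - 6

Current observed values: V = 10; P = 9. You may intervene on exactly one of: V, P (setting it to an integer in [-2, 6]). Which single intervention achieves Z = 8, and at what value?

set V = 5

Intervening on V: with other inputs at their observed values, Z = -2*V + 18. Solving for 8 gives V = 5, within [-2, 6].
Intervening on P: Z = 2*P - 20. Reaching 8 requires P = 14, outside [-2, 6].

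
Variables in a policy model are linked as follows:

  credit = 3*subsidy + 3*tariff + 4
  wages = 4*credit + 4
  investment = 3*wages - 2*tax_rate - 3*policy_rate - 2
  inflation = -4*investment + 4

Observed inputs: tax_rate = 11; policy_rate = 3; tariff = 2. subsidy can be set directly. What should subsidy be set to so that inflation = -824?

Substituting into the credit equation gives credit = 3*subsidy + 10.
Substituting into the wages equation gives wages = 12*subsidy + 44.
So investment = 36*subsidy + 99.
So inflation = -144*subsidy - 392.
Solve -144*subsidy - 392 = -824: subsidy = (-824 + 392) / -144 = 3.

subsidy = 3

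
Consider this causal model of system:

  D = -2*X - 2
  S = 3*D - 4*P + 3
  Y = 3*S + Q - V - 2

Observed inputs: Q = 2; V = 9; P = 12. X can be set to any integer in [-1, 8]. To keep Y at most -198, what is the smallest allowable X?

X = 2

Substituting into the S equation gives S = -6*X - 51.
This gives Y = -18*X - 162.
Require -18*X - 162 ≤ -198, so X ≥ 2.
The smallest integer in [-1, 8] satisfying this is 2.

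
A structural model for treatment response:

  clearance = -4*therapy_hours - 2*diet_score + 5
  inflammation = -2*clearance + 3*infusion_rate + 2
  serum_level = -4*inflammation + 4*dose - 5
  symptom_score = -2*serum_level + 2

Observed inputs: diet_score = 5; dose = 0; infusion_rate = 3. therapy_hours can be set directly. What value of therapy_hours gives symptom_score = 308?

therapy_hours = 2

Substituting into the clearance equation gives clearance = -4*therapy_hours - 5.
Substituting into the inflammation equation gives inflammation = 8*therapy_hours + 21.
serum_level becomes -32*therapy_hours - 89.
So symptom_score = 64*therapy_hours + 180.
Solve 64*therapy_hours + 180 = 308: therapy_hours = (308 - 180) / 64 = 2.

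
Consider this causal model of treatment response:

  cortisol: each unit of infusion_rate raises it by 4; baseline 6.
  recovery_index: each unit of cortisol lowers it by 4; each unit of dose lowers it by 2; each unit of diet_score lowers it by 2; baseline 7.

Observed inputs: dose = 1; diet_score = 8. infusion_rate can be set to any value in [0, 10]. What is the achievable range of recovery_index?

Substituting into the recovery_index equation gives recovery_index = -16*infusion_rate - 35.
Linear in infusion_rate, so extremes are at the endpoints: infusion_rate = 0 gives recovery_index = -35; infusion_rate = 10 gives recovery_index = -195.

-195 to -35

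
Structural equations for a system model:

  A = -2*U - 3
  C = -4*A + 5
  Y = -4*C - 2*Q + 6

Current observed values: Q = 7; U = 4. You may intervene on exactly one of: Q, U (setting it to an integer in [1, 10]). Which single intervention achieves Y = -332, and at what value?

set U = 8

Intervening on Q: Y = -2*Q - 190. Reaching -332 requires Q = 71, outside [1, 10].
Intervening on U: with other inputs at their observed values, Y = -32*U - 76. Solving for -332 gives U = 8, within [1, 10].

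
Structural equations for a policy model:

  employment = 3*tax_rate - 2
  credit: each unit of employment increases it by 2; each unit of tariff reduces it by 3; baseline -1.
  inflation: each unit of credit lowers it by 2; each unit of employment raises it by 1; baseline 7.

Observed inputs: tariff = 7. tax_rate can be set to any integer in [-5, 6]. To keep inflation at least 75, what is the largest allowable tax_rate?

tax_rate = -2

Substituting into the credit equation gives credit = 6*tax_rate - 26.
Substituting into the inflation equation gives inflation = -9*tax_rate + 57.
Require -9*tax_rate + 57 ≥ 75, so tax_rate ≤ -2.
The largest integer in [-5, 6] satisfying this is -2.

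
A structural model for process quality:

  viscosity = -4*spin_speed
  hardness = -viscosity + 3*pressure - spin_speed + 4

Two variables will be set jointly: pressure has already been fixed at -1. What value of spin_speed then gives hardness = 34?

spin_speed = 11

With pressure held at -1:
Substituting into the hardness equation gives hardness = 3*spin_speed + 1.
Solve 3*spin_speed + 1 = 34: spin_speed = (34 - 1) / 3 = 11.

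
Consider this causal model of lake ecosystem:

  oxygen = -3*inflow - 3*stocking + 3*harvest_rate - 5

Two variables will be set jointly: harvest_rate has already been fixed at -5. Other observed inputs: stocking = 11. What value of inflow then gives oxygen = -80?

inflow = 9

With harvest_rate held at -5:
Substituting into the oxygen equation gives oxygen = -3*inflow - 53.
Solve -3*inflow - 53 = -80: inflow = (-80 + 53) / -3 = 9.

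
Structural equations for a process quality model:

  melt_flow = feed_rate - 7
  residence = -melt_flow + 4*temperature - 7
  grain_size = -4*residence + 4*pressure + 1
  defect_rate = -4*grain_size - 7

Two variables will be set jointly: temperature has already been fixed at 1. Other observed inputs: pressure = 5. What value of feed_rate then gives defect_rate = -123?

With temperature held at 1:
Substituting into the residence equation gives residence = -feed_rate + 4.
grain_size becomes 4*feed_rate + 5.
defect_rate becomes -16*feed_rate - 27.
Solve -16*feed_rate - 27 = -123: feed_rate = (-123 + 27) / -16 = 6.

feed_rate = 6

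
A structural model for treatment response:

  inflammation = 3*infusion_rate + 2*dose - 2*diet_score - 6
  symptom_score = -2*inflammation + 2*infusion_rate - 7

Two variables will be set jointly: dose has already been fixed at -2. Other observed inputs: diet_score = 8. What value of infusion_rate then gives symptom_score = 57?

infusion_rate = -3

With dose held at -2:
Substituting into the inflammation equation gives inflammation = 3*infusion_rate - 26.
Substituting into the symptom_score equation gives symptom_score = -4*infusion_rate + 45.
Solve -4*infusion_rate + 45 = 57: infusion_rate = (57 - 45) / -4 = -3.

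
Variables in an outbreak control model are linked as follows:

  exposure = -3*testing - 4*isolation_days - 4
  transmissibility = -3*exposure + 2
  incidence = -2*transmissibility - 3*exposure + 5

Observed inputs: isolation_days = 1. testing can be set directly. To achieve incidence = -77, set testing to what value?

testing = 6

Substituting into the exposure equation gives exposure = -3*testing - 8.
Substituting into the transmissibility equation gives transmissibility = 9*testing + 26.
Substituting into the incidence equation gives incidence = -9*testing - 23.
Solve -9*testing - 23 = -77: testing = (-77 + 23) / -9 = 6.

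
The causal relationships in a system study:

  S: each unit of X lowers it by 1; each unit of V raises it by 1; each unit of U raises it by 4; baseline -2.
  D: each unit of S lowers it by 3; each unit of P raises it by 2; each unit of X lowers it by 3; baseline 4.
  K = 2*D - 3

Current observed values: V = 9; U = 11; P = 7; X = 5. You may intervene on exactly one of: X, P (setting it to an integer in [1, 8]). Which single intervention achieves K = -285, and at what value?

set P = 4

Intervening on X: the paths from X to K cancel (net effect zero), leaving K = -273; -285 is unreachable this way.
Intervening on P: with other inputs at their observed values, K = 4*P - 301. Solving for -285 gives P = 4, within [1, 8].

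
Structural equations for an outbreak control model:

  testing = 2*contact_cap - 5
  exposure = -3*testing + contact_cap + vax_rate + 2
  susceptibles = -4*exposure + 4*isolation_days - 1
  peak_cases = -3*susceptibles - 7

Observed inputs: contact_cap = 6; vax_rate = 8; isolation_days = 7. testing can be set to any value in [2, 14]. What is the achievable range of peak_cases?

Intervening on testing fixes its value directly, overriding its dependence on contact_cap.
Substituting into the exposure equation gives exposure = -3*testing + 16.
So susceptibles = 12*testing - 37.
So peak_cases = -36*testing + 104.
Linear in testing, so extremes are at the endpoints: testing = 2 gives peak_cases = 32; testing = 14 gives peak_cases = -400.

-400 to 32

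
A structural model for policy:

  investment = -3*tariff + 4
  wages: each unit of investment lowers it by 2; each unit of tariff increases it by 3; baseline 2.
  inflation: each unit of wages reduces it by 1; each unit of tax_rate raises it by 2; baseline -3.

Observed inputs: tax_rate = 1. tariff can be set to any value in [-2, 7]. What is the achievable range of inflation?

-58 to 23

Substituting into the wages equation gives wages = 9*tariff - 6.
Substituting into the inflation equation gives inflation = -9*tariff + 5.
Linear in tariff, so extremes are at the endpoints: tariff = -2 gives inflation = 23; tariff = 7 gives inflation = -58.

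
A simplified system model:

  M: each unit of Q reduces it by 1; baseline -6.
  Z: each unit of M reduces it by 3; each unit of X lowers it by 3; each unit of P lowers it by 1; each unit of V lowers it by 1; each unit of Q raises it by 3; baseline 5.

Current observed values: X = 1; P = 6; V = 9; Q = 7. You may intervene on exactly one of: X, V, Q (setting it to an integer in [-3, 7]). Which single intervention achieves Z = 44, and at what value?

Intervening on X: with other inputs at their observed values, Z = -3*X + 50. Solving for 44 gives X = 2, within [-3, 7].
Intervening on V: Z = -V + 56. Reaching 44 requires V = 12, outside [-3, 7].
Intervening on Q: Z = 6*Q + 5. Reaching 44 requires Q = 13/2, not an integer.

set X = 2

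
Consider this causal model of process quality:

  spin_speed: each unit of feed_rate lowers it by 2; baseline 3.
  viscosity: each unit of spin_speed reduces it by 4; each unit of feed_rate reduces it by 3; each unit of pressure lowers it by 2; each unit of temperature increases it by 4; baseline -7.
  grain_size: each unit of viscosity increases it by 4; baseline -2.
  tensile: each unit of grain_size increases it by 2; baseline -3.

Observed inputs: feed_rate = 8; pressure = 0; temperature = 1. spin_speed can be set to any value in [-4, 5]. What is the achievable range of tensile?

-383 to -95

Intervening on spin_speed fixes its value directly, overriding its dependence on feed_rate.
Substituting into the viscosity equation gives viscosity = -4*spin_speed - 27.
Substituting into the grain_size equation gives grain_size = -16*spin_speed - 110.
tensile becomes -32*spin_speed - 223.
Linear in spin_speed, so extremes are at the endpoints: spin_speed = -4 gives tensile = -95; spin_speed = 5 gives tensile = -383.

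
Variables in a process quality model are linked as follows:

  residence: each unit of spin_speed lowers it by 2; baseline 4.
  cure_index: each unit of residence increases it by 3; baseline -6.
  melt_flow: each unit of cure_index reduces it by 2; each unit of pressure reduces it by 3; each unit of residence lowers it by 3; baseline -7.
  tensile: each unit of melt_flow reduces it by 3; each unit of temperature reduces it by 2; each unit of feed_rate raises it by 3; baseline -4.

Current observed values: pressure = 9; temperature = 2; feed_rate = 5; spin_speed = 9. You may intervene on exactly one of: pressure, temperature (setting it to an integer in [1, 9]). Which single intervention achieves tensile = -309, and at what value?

set temperature = 4

Intervening on pressure: tensile = 9*pressure - 386. Reaching -309 requires pressure = 77/9, not an integer.
Intervening on temperature: with other inputs at their observed values, tensile = -2*temperature - 301. Solving for -309 gives temperature = 4, within [1, 9].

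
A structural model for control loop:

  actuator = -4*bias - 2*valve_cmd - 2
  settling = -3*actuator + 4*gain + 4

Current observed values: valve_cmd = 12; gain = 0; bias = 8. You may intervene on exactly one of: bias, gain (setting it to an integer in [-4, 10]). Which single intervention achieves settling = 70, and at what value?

set bias = -1

Intervening on bias: with other inputs at their observed values, settling = 12*bias + 82. Solving for 70 gives bias = -1, within [-4, 10].
Intervening on gain: settling = 4*gain + 178. Reaching 70 requires gain = -27, outside [-4, 10].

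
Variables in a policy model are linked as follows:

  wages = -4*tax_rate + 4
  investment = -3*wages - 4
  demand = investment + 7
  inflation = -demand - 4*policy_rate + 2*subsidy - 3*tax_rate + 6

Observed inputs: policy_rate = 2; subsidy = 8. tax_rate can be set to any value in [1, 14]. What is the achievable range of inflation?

Substituting into the investment equation gives investment = 12*tax_rate - 16.
This gives demand = 12*tax_rate - 9.
Substituting into the inflation equation gives inflation = -15*tax_rate + 23.
Linear in tax_rate, so extremes are at the endpoints: tax_rate = 1 gives inflation = 8; tax_rate = 14 gives inflation = -187.

-187 to 8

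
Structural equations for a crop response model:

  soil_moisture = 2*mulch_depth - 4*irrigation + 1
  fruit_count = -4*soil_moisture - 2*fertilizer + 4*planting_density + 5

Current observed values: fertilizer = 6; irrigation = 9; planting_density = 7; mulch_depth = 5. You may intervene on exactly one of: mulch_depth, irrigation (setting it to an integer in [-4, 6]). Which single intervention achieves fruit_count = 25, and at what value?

Intervening on mulch_depth: fruit_count = -8*mulch_depth + 161. Reaching 25 requires mulch_depth = 17, outside [-4, 6].
Intervening on irrigation: with other inputs at their observed values, fruit_count = 16*irrigation - 23. Solving for 25 gives irrigation = 3, within [-4, 6].

set irrigation = 3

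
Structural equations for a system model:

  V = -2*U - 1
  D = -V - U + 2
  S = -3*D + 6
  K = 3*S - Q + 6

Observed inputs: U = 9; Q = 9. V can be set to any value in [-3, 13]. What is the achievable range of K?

51 to 195

Intervening on V fixes its value directly, overriding its dependence on U.
Substituting into the D equation gives D = -V - 7.
So S = 3*V + 27.
Substituting into the K equation gives K = 9*V + 78.
Linear in V, so extremes are at the endpoints: V = -3 gives K = 51; V = 13 gives K = 195.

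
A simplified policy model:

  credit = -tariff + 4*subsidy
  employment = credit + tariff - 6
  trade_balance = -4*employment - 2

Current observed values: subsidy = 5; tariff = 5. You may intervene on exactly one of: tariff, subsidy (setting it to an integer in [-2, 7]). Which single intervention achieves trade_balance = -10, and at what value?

set subsidy = 2

Intervening on tariff: the paths from tariff to trade_balance cancel (net effect zero), leaving trade_balance = -58; -10 is unreachable this way.
Intervening on subsidy: with other inputs at their observed values, trade_balance = -16*subsidy + 22. Solving for -10 gives subsidy = 2, within [-2, 7].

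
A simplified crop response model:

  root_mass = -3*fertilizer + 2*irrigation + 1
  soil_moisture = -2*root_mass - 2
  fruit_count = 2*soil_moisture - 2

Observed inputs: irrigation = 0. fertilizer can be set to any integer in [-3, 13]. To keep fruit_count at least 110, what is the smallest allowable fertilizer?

Substituting into the root_mass equation gives root_mass = -3*fertilizer + 1.
Substituting into the soil_moisture equation gives soil_moisture = 6*fertilizer - 4.
fruit_count becomes 12*fertilizer - 10.
Require 12*fertilizer - 10 ≥ 110, so fertilizer ≥ 10.
The smallest integer in [-3, 13] satisfying this is 10.

fertilizer = 10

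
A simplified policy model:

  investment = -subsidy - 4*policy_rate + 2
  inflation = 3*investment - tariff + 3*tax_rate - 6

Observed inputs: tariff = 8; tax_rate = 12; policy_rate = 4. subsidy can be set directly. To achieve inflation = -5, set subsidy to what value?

Substituting into the investment equation gives investment = -subsidy - 14.
Substituting into the inflation equation gives inflation = -3*subsidy - 20.
Solve -3*subsidy - 20 = -5: subsidy = (-5 + 20) / -3 = -5.

subsidy = -5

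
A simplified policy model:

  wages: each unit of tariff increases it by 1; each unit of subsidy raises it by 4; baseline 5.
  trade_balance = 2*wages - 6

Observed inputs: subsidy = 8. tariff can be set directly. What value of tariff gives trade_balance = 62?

Substituting into the wages equation gives wages = tariff + 37.
Substituting into the trade_balance equation gives trade_balance = 2*tariff + 68.
Solve 2*tariff + 68 = 62: tariff = (62 - 68) / 2 = -3.

tariff = -3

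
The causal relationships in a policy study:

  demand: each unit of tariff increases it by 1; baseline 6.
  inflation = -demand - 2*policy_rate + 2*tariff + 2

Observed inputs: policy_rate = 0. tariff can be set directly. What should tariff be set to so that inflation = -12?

Substituting into the inflation equation gives inflation = tariff - 4.
Solve tariff - 4 = -12: tariff = (-12 + 4) / 1 = -8.

tariff = -8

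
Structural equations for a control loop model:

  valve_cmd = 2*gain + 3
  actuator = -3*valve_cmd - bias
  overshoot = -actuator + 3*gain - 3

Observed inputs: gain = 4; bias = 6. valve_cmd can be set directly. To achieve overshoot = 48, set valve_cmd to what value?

Intervening on valve_cmd fixes its value directly, overriding its dependence on gain.
Substituting into the actuator equation gives actuator = -3*valve_cmd - 6.
overshoot becomes 3*valve_cmd + 15.
Solve 3*valve_cmd + 15 = 48: valve_cmd = (48 - 15) / 3 = 11.

valve_cmd = 11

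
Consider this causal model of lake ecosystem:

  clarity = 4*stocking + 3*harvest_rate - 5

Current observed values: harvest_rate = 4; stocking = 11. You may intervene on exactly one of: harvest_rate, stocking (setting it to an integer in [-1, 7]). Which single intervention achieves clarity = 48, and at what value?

Intervening on harvest_rate: with other inputs at their observed values, clarity = 3*harvest_rate + 39. Solving for 48 gives harvest_rate = 3, within [-1, 7].
Intervening on stocking: clarity = 4*stocking + 7. Reaching 48 requires stocking = 41/4, not an integer.

set harvest_rate = 3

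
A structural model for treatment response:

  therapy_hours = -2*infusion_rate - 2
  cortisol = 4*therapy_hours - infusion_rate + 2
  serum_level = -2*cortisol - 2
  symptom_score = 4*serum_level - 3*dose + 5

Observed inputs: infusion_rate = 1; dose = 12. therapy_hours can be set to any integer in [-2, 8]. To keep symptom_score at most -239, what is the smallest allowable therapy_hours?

Intervening on therapy_hours fixes its value directly, overriding its dependence on infusion_rate.
Substituting into the cortisol equation gives cortisol = 4*therapy_hours + 1.
serum_level becomes -8*therapy_hours - 4.
This gives symptom_score = -32*therapy_hours - 47.
Require -32*therapy_hours - 47 ≤ -239, so therapy_hours ≥ 6.
The smallest integer in [-2, 8] satisfying this is 6.

therapy_hours = 6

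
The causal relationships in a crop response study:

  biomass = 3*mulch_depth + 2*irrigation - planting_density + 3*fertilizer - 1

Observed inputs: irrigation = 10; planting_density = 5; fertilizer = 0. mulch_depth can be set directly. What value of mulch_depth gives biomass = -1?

Substituting into the biomass equation gives biomass = 3*mulch_depth + 14.
Solve 3*mulch_depth + 14 = -1: mulch_depth = (-1 - 14) / 3 = -5.

mulch_depth = -5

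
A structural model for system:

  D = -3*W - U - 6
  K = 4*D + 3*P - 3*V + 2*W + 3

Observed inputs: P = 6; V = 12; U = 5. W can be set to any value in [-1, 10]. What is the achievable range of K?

-159 to -49

Substituting into the D equation gives D = -3*W - 11.
Substituting into the K equation gives K = -10*W - 59.
Linear in W, so extremes are at the endpoints: W = -1 gives K = -49; W = 10 gives K = -159.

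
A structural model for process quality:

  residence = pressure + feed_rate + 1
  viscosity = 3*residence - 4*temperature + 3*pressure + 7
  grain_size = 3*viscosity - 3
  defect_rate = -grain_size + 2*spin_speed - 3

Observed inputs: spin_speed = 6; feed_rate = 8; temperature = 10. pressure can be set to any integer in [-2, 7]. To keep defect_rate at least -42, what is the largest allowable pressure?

Substituting into the residence equation gives residence = pressure + 9.
Substituting into the viscosity equation gives viscosity = 6*pressure - 6.
Substituting into the grain_size equation gives grain_size = 18*pressure - 21.
Substituting into the defect_rate equation gives defect_rate = -18*pressure + 30.
Require -18*pressure + 30 ≥ -42, so pressure ≤ 4.
The largest integer in [-2, 7] satisfying this is 4.

pressure = 4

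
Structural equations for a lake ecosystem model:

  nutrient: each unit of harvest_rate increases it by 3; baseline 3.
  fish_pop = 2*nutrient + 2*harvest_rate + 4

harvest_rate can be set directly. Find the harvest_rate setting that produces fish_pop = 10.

harvest_rate = 0

Substituting into the fish_pop equation gives fish_pop = 8*harvest_rate + 10.
Solve 8*harvest_rate + 10 = 10: harvest_rate = (10 - 10) / 8 = 0.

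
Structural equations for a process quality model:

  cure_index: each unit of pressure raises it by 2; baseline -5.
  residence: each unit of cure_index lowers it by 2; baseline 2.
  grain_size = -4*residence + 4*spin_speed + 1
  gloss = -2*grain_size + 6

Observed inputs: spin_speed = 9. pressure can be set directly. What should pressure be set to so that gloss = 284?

pressure = -8

Substituting into the residence equation gives residence = -4*pressure + 12.
This gives grain_size = 16*pressure - 11.
So gloss = -32*pressure + 28.
Solve -32*pressure + 28 = 284: pressure = (284 - 28) / -32 = -8.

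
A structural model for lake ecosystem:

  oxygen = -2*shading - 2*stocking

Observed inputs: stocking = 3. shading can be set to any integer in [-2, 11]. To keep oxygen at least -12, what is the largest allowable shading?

shading = 3

Substituting into the oxygen equation gives oxygen = -2*shading - 6.
Require -2*shading - 6 ≥ -12, so shading ≤ 3.
The largest integer in [-2, 11] satisfying this is 3.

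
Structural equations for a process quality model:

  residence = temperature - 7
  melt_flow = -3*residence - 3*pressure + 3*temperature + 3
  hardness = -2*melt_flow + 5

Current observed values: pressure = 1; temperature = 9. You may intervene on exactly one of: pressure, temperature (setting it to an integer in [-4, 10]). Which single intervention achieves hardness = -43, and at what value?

set pressure = 0

Intervening on pressure: with other inputs at their observed values, hardness = 6*pressure - 43. Solving for -43 gives pressure = 0, within [-4, 10].
Intervening on temperature: the paths from temperature to hardness cancel (net effect zero), leaving hardness = -37; -43 is unreachable this way.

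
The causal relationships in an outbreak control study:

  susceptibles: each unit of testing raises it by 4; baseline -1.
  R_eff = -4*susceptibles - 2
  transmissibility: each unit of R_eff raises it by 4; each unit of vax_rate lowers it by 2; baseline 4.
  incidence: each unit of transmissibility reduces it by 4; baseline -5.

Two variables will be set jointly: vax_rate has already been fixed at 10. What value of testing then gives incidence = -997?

With vax_rate held at 10:
Substituting into the R_eff equation gives R_eff = -16*testing + 2.
This gives transmissibility = -64*testing - 8.
Substituting into the incidence equation gives incidence = 256*testing + 27.
Solve 256*testing + 27 = -997: testing = (-997 - 27) / 256 = -4.

testing = -4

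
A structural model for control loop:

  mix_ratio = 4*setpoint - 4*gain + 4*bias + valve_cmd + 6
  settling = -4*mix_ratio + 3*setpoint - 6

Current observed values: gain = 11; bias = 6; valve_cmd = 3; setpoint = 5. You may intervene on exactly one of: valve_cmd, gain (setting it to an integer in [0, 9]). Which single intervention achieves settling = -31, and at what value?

Intervening on valve_cmd: with other inputs at their observed values, settling = -4*valve_cmd - 15. Solving for -31 gives valve_cmd = 4, within [0, 9].
Intervening on gain: settling = 16*gain - 203. Reaching -31 requires gain = 43/4, not an integer.

set valve_cmd = 4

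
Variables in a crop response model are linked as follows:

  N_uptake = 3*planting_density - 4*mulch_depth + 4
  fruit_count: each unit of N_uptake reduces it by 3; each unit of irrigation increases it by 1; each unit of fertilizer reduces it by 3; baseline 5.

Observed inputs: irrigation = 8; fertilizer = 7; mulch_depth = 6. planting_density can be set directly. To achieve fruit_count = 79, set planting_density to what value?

Substituting into the N_uptake equation gives N_uptake = 3*planting_density - 20.
fruit_count becomes -9*planting_density + 52.
Solve -9*planting_density + 52 = 79: planting_density = (79 - 52) / -9 = -3.

planting_density = -3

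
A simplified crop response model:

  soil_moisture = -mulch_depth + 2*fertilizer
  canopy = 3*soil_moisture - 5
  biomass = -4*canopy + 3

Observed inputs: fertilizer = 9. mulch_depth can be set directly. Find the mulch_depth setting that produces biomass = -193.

mulch_depth = 0

Substituting into the soil_moisture equation gives soil_moisture = -mulch_depth + 18.
canopy becomes -3*mulch_depth + 49.
This gives biomass = 12*mulch_depth - 193.
Solve 12*mulch_depth - 193 = -193: mulch_depth = (-193 + 193) / 12 = 0.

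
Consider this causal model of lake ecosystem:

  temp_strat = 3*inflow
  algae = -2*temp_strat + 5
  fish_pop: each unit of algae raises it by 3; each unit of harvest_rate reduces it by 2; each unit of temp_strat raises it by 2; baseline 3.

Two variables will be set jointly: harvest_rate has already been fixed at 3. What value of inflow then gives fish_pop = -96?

inflow = 9

With harvest_rate held at 3:
Substituting into the algae equation gives algae = -6*inflow + 5.
Substituting into the fish_pop equation gives fish_pop = -12*inflow + 12.
Solve -12*inflow + 12 = -96: inflow = (-96 - 12) / -12 = 9.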